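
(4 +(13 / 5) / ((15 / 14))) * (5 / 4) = 241 / 30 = 8.03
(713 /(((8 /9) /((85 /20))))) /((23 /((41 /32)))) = 194463 /1024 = 189.91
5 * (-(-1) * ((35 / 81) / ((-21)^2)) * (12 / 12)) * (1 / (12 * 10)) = 5 / 122472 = 0.00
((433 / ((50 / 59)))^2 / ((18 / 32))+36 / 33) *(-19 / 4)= -136404005306 / 61875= -2204509.18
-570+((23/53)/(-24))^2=-922250351/1617984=-570.00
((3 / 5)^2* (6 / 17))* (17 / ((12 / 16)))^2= 1632 / 25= 65.28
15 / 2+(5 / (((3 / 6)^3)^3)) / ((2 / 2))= 5135 / 2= 2567.50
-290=-290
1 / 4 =0.25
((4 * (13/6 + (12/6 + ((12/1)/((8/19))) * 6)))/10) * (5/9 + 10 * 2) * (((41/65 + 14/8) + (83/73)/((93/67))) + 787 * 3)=162281042600617/47658780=3405060.78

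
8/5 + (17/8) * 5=489/40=12.22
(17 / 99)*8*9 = 136 / 11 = 12.36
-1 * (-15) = 15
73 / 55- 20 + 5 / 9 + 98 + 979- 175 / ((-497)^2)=18495562814 / 17467065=1058.88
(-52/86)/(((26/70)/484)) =-33880/43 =-787.91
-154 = -154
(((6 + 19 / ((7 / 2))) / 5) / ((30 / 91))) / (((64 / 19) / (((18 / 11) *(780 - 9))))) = 571311 / 220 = 2596.87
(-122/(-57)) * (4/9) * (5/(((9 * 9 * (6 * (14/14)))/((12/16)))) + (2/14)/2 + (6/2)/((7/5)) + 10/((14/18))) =4172339/290871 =14.34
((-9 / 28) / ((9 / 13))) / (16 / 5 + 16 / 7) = -65 / 768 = -0.08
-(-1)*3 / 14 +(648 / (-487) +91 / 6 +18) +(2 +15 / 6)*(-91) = -7720355 / 20454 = -377.45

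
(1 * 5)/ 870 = 1/ 174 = 0.01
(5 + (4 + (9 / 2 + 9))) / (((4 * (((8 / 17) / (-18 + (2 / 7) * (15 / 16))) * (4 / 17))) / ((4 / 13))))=-12913965 / 46592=-277.17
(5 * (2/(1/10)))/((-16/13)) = -325/4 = -81.25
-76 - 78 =-154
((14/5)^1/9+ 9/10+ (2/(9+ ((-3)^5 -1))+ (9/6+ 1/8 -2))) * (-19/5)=-266057/84600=-3.14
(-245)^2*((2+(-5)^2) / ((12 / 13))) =7022925 / 4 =1755731.25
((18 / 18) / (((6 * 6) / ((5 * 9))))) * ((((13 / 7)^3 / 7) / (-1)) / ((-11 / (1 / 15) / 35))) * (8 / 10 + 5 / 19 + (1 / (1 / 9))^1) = 525083 / 215061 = 2.44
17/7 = 2.43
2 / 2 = 1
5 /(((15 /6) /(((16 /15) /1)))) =2.13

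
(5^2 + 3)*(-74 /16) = -259 /2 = -129.50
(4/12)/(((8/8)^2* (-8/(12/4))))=-1/8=-0.12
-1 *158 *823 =-130034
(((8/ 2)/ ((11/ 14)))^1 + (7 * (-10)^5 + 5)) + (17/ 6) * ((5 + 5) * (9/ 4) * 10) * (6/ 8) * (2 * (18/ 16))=-246017773/ 352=-698914.13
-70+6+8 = -56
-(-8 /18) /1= 0.44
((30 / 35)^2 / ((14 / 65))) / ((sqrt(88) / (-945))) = -78975* sqrt(22) / 1078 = -343.62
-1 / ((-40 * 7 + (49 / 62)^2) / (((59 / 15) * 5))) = 226796 / 3221757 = 0.07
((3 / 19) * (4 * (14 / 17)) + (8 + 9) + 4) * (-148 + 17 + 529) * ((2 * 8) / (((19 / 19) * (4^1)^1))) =34260.04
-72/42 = -12/7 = -1.71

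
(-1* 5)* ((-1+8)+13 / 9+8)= -740 / 9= -82.22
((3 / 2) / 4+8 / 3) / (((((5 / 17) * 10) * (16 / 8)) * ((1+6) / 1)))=1241 / 16800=0.07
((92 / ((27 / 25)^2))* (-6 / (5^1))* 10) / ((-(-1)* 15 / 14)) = -644000 / 729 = -883.40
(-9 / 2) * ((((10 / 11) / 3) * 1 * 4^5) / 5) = -3072 / 11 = -279.27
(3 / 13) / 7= 0.03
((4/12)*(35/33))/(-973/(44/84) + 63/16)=-16/83889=-0.00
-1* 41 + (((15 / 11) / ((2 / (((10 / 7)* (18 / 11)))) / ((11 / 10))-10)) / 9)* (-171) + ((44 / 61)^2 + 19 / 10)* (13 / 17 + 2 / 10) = -51769948353 / 1443841025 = -35.86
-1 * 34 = -34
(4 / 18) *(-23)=-46 / 9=-5.11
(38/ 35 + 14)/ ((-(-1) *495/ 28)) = 64/ 75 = 0.85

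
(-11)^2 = 121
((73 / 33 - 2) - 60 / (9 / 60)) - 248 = -21377 / 33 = -647.79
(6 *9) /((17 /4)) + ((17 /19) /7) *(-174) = -21558 /2261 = -9.53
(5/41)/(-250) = -1/2050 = -0.00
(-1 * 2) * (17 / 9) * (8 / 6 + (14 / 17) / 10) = -722 / 135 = -5.35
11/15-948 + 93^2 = 115526/15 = 7701.73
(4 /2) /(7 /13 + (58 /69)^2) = 123786 /77059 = 1.61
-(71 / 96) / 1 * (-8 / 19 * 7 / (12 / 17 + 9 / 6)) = 8449 / 8550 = 0.99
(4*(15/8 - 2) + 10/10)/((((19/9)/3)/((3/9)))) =9/38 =0.24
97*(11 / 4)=1067 / 4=266.75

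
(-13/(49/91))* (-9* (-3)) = -4563/7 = -651.86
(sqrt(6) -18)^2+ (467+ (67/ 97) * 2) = 77443/ 97 -36 * sqrt(6) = 710.20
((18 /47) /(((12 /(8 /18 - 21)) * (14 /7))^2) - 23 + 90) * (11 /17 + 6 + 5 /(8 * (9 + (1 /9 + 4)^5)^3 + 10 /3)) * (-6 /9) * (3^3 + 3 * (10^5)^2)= -3611338250849594056360323866011155876258133 /403753789657616467457366345952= -8944407070239.54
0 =0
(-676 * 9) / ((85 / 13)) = -79092 / 85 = -930.49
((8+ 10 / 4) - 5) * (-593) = -6523 / 2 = -3261.50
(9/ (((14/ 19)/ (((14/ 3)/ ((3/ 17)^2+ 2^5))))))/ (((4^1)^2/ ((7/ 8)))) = 115311/ 1184896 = 0.10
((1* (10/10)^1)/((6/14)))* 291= 679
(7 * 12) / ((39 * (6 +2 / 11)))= 77 / 221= 0.35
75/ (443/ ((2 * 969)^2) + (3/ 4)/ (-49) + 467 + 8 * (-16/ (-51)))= 3450681675/ 21601019561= 0.16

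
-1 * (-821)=821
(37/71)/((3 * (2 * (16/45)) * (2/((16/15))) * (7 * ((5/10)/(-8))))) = -148/497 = -0.30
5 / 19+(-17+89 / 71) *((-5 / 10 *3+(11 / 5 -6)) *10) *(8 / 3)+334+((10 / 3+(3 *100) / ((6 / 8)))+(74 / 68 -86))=396032785 / 137598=2878.19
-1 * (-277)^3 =21253933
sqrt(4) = 2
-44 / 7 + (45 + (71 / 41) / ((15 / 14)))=40.33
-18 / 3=-6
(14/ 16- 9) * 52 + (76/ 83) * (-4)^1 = -70743/ 166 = -426.16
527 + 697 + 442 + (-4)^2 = 1682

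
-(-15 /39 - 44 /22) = 31 /13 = 2.38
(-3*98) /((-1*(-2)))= -147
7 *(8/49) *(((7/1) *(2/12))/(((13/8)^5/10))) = 1310720/1113879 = 1.18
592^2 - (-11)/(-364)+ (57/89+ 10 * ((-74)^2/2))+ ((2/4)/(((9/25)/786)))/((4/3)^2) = 49042188647/129584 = 378458.67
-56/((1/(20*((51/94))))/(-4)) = 114240/47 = 2430.64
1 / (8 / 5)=0.62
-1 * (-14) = 14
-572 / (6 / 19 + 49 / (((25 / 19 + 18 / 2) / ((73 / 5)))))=-217360 / 26473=-8.21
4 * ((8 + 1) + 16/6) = 140/3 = 46.67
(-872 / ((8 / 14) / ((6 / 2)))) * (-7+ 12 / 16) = 57225 / 2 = 28612.50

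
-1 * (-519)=519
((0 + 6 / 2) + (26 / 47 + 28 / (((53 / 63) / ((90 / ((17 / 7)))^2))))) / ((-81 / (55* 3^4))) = -1809980872645 / 719899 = -2514215.01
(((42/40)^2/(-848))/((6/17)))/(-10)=2499/6784000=0.00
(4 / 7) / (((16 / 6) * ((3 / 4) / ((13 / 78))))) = 1 / 21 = 0.05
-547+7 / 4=-2181 / 4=-545.25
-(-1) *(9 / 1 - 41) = -32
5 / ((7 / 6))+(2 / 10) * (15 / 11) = 351 / 77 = 4.56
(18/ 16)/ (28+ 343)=9/ 2968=0.00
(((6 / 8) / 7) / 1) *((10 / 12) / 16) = 5 / 896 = 0.01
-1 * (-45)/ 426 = 15/ 142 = 0.11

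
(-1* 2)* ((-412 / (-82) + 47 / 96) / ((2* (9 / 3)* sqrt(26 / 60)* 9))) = -21703* sqrt(390) / 1381536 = -0.31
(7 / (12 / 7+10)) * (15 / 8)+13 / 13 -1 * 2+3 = 2047 / 656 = 3.12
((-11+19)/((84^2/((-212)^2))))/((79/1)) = 22472/34839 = 0.65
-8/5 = -1.60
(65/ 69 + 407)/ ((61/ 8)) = 225184/ 4209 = 53.50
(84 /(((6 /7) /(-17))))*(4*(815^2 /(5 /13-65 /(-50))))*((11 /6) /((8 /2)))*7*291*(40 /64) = -1343092856730625 /876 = -1533211023665.10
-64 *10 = -640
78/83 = 0.94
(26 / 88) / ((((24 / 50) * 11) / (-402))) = -21775 / 968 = -22.49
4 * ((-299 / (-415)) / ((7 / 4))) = 4784 / 2905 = 1.65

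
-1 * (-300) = 300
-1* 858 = -858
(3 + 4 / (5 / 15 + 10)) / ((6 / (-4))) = -70 / 31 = -2.26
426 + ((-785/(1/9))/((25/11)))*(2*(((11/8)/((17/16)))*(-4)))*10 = 5478378/17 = 322257.53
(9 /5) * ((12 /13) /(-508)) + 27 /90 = 4899 /16510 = 0.30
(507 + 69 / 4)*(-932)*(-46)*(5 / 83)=112378230 / 83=1353954.58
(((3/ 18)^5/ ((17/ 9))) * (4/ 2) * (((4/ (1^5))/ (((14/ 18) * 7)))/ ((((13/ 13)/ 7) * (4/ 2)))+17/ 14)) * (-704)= -1166/ 3213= -0.36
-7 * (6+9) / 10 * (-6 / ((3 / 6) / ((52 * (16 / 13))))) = 8064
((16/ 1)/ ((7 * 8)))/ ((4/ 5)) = 5/ 14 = 0.36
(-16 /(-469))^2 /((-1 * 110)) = -128 /12097855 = -0.00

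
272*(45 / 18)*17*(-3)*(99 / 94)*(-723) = 1241145180 / 47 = 26407344.26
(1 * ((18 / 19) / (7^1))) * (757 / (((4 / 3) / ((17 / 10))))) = 130.63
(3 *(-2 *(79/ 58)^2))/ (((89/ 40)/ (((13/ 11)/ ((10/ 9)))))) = -4381182/ 823339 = -5.32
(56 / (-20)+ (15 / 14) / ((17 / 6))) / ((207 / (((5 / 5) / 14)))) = -1441 / 1724310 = -0.00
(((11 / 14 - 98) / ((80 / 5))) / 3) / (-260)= 1361 / 174720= 0.01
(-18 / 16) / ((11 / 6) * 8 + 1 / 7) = -189 / 2488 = -0.08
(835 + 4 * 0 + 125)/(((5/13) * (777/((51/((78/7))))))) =544/37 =14.70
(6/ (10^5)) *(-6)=-9/ 25000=-0.00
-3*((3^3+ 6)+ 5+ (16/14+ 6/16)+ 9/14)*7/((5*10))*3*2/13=-1557/200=-7.78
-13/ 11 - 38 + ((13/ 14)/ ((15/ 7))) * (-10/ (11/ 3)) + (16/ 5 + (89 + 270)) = 17701/ 55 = 321.84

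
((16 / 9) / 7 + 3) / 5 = 41 / 63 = 0.65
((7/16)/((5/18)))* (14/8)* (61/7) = 3843/160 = 24.02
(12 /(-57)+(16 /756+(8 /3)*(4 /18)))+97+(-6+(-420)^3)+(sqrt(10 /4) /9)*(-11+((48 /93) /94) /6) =-266049679771 /3591-48077*sqrt(10) /78678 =-74087910.53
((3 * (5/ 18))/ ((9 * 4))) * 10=25/ 108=0.23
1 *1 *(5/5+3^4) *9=738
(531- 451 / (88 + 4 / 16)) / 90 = 185639 / 31770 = 5.84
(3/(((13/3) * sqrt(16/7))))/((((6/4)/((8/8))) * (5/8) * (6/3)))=6 * sqrt(7)/65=0.24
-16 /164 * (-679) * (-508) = -33651.90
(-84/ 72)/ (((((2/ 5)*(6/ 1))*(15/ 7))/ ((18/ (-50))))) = 49/ 600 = 0.08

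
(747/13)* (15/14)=11205/182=61.57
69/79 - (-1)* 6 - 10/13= 6269/1027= 6.10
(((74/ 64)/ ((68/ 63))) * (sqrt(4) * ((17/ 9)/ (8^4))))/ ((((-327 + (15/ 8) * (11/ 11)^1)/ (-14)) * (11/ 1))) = 1813/ 468762624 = 0.00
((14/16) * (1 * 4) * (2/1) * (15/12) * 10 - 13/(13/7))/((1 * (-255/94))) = -7567/255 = -29.67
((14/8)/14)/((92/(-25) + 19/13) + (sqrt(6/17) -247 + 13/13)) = -445707275/885057122776 -105625 * sqrt(102)/885057122776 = -0.00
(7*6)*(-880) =-36960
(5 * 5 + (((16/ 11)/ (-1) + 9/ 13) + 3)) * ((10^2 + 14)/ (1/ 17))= 7548510/ 143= 52786.78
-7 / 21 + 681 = 2042 / 3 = 680.67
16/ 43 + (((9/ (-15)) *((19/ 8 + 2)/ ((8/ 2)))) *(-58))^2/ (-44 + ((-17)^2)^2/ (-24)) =-4540225/ 116377952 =-0.04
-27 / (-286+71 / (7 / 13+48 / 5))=17793 / 183859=0.10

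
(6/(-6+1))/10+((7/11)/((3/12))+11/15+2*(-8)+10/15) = -3348/275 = -12.17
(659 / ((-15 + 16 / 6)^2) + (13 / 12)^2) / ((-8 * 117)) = -1085425 / 184519296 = -0.01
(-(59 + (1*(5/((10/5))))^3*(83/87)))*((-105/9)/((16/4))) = 1800365/8352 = 215.56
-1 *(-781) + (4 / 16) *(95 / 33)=103187 / 132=781.72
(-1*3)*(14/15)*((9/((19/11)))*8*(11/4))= -30492/95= -320.97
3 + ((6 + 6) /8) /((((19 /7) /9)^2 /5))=61701 /722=85.46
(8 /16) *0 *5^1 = 0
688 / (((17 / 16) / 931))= 10248448 / 17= 602849.88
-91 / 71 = -1.28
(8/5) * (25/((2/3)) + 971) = 8068/5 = 1613.60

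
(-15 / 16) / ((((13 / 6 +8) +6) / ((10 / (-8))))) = 225 / 3104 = 0.07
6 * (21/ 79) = 126/ 79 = 1.59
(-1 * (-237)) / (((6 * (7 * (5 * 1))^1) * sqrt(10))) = 79 * sqrt(10) / 700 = 0.36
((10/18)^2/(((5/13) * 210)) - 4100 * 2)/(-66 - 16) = 27896387/278964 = 100.00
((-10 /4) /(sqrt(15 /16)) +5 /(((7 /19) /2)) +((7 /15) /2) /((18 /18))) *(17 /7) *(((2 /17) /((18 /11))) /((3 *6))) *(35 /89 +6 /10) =13975819 /52986150 - 4862 *sqrt(15) /756945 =0.24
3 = 3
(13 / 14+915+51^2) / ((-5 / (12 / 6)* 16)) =-49237 / 560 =-87.92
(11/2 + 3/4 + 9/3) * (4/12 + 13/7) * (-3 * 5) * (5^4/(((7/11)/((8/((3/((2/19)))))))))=-234025000/2793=-83789.83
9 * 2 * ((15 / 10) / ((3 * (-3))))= -3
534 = 534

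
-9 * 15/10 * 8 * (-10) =1080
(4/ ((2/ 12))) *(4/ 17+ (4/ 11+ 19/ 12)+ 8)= 45698/ 187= 244.37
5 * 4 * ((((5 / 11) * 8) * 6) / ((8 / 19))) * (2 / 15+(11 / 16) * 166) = 1302545 / 11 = 118413.18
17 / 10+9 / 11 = 277 / 110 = 2.52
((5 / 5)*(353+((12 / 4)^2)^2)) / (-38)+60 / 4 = 68 / 19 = 3.58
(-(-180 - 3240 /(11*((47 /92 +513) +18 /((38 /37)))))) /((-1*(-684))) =51211235 /194004877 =0.26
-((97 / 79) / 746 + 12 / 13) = -708469 / 766142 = -0.92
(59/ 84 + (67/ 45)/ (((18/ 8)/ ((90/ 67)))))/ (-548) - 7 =-967073/ 138096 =-7.00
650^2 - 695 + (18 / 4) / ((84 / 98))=1687241 / 4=421810.25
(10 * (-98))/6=-490/3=-163.33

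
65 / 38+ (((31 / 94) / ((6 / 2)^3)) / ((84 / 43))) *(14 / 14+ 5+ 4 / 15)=1.75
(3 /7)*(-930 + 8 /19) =-52986 /133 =-398.39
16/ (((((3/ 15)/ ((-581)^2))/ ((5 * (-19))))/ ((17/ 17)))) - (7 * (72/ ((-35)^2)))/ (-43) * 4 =-19305113589712/ 7525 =-2565463599.96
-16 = -16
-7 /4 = -1.75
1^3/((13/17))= 17/13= 1.31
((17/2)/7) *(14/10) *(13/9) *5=221/18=12.28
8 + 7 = 15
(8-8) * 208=0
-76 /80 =-19 /20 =-0.95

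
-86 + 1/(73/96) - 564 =-47354/73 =-648.68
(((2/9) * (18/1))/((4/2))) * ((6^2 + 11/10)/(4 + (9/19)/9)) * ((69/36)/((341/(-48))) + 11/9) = 2943461/168795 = 17.44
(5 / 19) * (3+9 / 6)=45 / 38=1.18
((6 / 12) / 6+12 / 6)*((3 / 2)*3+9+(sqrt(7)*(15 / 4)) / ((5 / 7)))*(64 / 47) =1800 / 47+700*sqrt(7) / 47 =77.70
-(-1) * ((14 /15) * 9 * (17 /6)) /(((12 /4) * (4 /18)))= 357 /10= 35.70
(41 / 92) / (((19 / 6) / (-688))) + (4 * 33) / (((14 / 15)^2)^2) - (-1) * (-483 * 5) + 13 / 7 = -9804136411 / 4196948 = -2336.02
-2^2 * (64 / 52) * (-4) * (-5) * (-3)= 3840 / 13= 295.38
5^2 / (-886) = -0.03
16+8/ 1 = 24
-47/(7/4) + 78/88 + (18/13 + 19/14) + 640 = 352793/572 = 616.77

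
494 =494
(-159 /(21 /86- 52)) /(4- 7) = -4558 /4451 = -1.02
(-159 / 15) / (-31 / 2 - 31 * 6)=106 / 2015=0.05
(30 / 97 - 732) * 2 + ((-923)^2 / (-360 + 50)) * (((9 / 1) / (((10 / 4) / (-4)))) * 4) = 11789734572 / 75175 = 156830.52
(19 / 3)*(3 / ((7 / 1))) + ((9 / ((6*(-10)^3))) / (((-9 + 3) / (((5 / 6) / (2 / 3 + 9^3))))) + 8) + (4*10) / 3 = 1768712021 / 73550400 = 24.05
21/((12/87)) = 609/4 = 152.25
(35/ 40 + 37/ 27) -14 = -2539/ 216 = -11.75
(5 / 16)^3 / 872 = 125 / 3571712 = 0.00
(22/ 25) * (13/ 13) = 22/ 25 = 0.88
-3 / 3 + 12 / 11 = 1 / 11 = 0.09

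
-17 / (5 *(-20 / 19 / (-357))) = -115311 / 100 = -1153.11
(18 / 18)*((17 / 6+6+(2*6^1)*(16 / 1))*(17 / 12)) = 20485 / 72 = 284.51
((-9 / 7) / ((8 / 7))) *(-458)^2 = -471969 / 2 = -235984.50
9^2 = 81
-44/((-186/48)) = 352/31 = 11.35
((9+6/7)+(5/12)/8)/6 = 1.65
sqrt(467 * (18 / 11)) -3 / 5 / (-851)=3 / 4255 + 3 * sqrt(10274) / 11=27.64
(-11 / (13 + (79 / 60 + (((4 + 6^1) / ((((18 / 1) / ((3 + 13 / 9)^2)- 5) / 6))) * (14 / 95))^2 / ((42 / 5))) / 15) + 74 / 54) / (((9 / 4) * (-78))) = -1311387344654246 / 432391823963880183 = -0.00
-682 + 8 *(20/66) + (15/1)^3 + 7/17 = 1512364/561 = 2695.84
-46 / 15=-3.07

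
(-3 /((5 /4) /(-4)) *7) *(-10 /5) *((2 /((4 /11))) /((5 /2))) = -7392 /25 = -295.68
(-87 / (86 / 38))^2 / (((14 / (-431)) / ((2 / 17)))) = -1177668279 / 220031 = -5352.28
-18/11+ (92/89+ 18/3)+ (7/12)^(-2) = 399892/47971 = 8.34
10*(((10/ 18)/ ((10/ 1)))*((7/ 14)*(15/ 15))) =5/ 18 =0.28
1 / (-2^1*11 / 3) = -3 / 22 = -0.14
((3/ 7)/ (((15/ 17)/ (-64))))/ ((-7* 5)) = 1088/ 1225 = 0.89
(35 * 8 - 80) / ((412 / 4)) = 200 / 103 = 1.94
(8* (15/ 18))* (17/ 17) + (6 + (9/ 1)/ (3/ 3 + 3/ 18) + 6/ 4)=919/ 42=21.88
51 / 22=2.32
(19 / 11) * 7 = 133 / 11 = 12.09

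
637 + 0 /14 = 637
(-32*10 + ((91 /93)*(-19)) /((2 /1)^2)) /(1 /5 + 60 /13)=-7849985 /116436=-67.42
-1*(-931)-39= 892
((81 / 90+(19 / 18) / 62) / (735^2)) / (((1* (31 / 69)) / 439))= 7380907 / 4449910500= 0.00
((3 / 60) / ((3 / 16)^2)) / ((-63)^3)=-64 / 11252115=-0.00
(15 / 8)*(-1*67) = -125.62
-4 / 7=-0.57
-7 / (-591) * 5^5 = 21875 / 591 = 37.01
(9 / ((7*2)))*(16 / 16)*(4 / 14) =9 / 49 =0.18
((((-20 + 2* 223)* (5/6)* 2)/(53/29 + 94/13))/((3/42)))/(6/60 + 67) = 7494760/458293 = 16.35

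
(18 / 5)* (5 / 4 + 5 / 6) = 15 / 2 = 7.50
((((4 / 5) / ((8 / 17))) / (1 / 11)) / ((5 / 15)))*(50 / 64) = 2805 / 64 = 43.83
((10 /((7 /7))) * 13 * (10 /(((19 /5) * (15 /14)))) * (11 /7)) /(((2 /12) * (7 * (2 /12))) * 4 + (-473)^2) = 0.00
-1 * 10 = -10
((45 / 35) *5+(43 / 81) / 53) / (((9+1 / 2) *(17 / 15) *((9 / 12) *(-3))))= -7739440 / 29119419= -0.27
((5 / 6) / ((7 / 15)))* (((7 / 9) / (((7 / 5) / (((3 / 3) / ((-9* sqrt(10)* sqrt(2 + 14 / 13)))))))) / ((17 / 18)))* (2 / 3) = -0.01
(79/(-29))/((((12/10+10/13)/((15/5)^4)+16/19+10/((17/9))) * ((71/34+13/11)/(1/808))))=-25122889935/150115350623432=-0.00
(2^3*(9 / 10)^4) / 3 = 2187 / 1250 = 1.75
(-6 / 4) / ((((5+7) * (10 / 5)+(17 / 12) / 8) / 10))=-1440 / 2321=-0.62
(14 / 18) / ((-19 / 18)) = -14 / 19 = -0.74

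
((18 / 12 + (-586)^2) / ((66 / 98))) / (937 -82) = 6730591 / 11286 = 596.37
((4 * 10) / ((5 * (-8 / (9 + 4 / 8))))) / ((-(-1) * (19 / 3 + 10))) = -57 / 98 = -0.58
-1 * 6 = -6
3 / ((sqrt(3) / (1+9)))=10 * sqrt(3)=17.32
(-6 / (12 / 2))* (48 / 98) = -24 / 49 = -0.49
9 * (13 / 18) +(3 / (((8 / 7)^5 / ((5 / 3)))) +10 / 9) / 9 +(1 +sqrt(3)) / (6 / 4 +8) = 2 * sqrt(3) / 19 +353699009 / 50429952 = 7.20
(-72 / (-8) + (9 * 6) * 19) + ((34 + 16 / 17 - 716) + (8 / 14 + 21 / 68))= 354.82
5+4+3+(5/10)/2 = 49/4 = 12.25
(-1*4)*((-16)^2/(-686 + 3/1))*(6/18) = 1024/2049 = 0.50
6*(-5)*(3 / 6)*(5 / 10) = -15 / 2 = -7.50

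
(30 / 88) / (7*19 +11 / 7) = 35 / 13816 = 0.00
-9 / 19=-0.47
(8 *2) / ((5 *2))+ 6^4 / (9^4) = 728 / 405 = 1.80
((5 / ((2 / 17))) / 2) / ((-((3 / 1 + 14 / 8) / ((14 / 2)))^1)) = -595 / 19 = -31.32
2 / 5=0.40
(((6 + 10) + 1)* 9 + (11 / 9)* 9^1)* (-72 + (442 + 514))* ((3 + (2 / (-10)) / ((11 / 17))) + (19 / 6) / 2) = 102244324 / 165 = 619662.57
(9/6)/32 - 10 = -637/64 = -9.95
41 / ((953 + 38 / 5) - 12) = 205 / 4743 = 0.04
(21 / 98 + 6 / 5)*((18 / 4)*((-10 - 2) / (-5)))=2673 / 175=15.27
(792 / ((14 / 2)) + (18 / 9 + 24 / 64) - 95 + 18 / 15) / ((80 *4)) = 6081 / 89600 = 0.07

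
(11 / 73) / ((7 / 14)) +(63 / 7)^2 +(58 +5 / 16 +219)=418861 / 1168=358.61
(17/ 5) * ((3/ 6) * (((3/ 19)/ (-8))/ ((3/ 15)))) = -51/ 304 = -0.17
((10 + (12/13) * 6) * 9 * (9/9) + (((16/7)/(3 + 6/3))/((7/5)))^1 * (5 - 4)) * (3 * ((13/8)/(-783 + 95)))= -133935/134848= -0.99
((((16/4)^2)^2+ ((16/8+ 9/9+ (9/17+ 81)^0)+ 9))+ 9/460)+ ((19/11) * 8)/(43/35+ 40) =1966715077/7301580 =269.35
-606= -606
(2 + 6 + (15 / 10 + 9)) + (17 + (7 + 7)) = 99 / 2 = 49.50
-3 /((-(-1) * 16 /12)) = -9 /4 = -2.25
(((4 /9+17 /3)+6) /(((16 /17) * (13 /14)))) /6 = 12971 /5616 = 2.31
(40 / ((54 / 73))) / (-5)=-292 / 27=-10.81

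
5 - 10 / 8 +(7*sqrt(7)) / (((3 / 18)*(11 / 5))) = 15 / 4 +210*sqrt(7) / 11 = 54.26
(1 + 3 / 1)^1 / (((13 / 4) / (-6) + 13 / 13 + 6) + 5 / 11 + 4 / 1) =1056 / 2881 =0.37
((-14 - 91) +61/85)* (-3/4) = 6648/85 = 78.21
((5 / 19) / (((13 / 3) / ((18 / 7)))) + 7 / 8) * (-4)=-14263 / 3458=-4.12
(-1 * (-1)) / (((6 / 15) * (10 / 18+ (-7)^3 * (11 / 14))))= -0.01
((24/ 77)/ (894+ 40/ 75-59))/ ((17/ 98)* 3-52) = -1008/ 139103767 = -0.00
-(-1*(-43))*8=-344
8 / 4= 2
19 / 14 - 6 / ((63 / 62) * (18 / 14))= -1223 / 378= -3.24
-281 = -281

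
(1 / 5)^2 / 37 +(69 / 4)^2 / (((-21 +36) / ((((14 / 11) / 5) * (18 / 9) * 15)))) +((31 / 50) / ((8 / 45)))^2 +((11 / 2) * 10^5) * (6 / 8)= 1074906275783 / 2604800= 412663.65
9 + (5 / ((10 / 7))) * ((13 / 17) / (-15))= 4499 / 510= 8.82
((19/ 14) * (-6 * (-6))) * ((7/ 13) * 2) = 684/ 13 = 52.62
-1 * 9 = -9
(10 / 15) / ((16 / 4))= 1 / 6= 0.17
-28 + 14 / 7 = -26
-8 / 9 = -0.89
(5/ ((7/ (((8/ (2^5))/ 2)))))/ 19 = 0.00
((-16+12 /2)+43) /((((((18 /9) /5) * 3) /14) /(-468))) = -180180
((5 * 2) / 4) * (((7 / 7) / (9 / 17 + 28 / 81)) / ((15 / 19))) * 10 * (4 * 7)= 244188 / 241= 1013.23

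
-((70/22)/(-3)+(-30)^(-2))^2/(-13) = 110019121/1274130000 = 0.09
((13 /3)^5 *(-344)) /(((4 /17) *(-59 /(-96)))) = -3634771.23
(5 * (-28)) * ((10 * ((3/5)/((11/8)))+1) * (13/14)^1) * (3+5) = -61360/11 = -5578.18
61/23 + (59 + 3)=1487/23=64.65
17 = 17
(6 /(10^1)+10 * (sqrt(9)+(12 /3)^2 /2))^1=553 /5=110.60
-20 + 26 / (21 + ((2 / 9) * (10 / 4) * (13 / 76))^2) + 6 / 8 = -708191453 / 39316804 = -18.01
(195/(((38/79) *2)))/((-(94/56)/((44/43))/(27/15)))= -8540532/38399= -222.42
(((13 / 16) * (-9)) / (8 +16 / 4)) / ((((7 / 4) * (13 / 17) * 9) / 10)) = -85 / 168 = -0.51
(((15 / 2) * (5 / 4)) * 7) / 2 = 525 / 16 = 32.81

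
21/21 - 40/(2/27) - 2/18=-4852/9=-539.11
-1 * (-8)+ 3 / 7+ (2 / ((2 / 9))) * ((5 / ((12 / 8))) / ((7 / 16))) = 77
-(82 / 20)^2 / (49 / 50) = -1681 / 98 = -17.15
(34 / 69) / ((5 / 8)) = 272 / 345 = 0.79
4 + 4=8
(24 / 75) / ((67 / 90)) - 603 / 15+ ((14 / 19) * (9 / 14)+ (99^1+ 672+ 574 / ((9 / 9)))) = 8310803 / 6365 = 1305.70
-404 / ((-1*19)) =404 / 19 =21.26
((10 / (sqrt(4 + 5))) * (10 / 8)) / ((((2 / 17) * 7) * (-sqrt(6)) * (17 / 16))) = -50 * sqrt(6) / 63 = -1.94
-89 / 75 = -1.19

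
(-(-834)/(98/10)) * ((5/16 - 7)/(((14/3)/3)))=-2007855/5488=-365.86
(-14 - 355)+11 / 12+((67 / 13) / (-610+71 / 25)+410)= 99235381 / 2367924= 41.91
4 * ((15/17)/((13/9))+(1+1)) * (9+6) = 34620/221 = 156.65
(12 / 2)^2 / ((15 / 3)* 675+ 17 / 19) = 342 / 32071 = 0.01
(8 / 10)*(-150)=-120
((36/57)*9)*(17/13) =1836/247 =7.43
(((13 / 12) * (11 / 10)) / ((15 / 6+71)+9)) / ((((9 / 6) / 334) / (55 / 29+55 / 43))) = 191048 / 18705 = 10.21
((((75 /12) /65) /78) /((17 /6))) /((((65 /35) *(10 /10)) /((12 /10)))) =21 /74698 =0.00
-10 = -10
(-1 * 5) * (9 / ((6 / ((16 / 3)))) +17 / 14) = -645 / 14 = -46.07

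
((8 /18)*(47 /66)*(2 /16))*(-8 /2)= -47 /297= -0.16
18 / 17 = 1.06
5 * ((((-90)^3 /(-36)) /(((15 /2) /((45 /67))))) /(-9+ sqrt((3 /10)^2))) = -2025000 /1943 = -1042.20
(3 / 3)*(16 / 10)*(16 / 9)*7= 896 / 45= 19.91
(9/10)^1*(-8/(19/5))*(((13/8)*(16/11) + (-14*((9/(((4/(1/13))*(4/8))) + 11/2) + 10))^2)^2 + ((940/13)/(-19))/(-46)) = -131701901755213551240/28694179943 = -4589847210.02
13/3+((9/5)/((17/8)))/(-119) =131279/30345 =4.33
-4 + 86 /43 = -2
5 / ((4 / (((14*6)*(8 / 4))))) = 210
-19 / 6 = -3.17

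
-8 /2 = -4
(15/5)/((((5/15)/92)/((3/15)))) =828/5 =165.60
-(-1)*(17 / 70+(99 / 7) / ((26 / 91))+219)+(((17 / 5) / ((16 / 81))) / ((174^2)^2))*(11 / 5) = 8515436911389 / 31686188800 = 268.74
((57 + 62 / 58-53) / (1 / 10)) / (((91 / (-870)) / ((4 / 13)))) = -25200 / 169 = -149.11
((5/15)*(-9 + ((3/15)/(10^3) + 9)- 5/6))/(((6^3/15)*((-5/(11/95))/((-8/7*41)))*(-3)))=0.01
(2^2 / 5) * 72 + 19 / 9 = 2687 / 45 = 59.71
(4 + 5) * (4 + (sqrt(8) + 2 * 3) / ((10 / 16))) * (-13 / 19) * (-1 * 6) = 11232 * sqrt(2) / 95 + 47736 / 95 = 669.69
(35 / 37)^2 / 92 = 1225 / 125948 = 0.01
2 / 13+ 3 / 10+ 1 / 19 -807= -1992039 / 2470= -806.49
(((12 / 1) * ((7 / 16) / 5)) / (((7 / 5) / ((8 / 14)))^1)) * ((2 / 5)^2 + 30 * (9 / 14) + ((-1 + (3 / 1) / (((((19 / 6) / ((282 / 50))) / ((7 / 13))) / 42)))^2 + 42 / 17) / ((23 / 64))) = 12519704022217407 / 730544644375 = 17137.49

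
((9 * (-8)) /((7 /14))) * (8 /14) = -576 /7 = -82.29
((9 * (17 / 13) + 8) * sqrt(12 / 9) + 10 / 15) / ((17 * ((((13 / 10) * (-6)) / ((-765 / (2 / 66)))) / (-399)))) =-169195950 * sqrt(3) / 169 - 658350 / 13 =-1784701.37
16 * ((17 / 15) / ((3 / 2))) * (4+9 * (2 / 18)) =544 / 9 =60.44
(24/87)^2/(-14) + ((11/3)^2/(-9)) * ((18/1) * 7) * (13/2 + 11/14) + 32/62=-750513058/547491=-1370.82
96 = 96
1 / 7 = 0.14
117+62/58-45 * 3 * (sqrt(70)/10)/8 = 3424/29-27 * sqrt(70)/16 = 103.95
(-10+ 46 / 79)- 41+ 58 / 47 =-182619 / 3713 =-49.18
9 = 9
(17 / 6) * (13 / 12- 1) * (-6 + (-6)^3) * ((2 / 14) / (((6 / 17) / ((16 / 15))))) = -21386 / 945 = -22.63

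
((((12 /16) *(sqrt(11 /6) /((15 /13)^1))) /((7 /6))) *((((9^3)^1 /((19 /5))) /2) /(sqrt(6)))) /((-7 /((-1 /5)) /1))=9477 *sqrt(11) /37240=0.84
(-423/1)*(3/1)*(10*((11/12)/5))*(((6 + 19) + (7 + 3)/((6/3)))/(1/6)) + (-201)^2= -378369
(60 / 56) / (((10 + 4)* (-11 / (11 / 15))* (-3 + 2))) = 1 / 196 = 0.01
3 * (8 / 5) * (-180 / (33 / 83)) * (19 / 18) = -25232 / 11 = -2293.82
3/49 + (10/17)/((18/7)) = 2174/7497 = 0.29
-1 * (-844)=844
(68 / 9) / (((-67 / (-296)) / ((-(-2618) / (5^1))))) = 52695104 / 3015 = 17477.65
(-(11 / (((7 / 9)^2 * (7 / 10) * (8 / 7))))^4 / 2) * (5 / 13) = -1969522006753125 / 38370515456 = -51329.05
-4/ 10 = -2/ 5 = -0.40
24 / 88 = 3 / 11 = 0.27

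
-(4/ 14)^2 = -4/ 49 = -0.08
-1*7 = -7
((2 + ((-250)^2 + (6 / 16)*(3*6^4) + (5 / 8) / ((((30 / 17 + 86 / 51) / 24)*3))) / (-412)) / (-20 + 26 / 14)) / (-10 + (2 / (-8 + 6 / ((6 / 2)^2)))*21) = -77782873 / 144832832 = -0.54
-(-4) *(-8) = -32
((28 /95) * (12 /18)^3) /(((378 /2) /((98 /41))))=3136 /2839455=0.00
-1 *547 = -547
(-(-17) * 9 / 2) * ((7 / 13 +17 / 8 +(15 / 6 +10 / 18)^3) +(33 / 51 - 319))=-21967.86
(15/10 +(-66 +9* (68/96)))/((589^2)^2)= -15/31059143288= -0.00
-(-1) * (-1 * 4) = -4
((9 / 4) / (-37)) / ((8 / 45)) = -405 / 1184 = -0.34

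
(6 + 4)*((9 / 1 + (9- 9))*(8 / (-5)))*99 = -14256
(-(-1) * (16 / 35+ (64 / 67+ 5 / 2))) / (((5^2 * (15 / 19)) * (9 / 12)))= 697262 / 2638125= 0.26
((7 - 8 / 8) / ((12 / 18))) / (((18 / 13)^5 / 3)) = 371293 / 69984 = 5.31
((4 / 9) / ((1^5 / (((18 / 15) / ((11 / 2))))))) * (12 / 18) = 32 / 495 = 0.06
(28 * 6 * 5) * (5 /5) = 840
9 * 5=45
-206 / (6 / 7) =-721 / 3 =-240.33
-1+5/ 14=-9/ 14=-0.64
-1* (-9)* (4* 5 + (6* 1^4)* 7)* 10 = 5580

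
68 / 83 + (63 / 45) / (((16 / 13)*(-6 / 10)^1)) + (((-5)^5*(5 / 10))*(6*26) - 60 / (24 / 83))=-971930969 / 3984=-243958.58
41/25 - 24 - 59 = -81.36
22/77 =2/7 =0.29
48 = 48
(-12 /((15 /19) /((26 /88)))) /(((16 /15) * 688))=-741 /121088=-0.01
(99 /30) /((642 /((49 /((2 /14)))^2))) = 1294139 /2140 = 604.74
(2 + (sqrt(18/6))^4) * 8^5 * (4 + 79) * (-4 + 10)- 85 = 179503019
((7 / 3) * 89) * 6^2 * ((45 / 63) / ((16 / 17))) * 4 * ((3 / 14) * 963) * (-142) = -4655175705 / 7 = -665025100.71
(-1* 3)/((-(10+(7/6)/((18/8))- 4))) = 0.46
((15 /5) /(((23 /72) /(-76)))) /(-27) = 608 /23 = 26.43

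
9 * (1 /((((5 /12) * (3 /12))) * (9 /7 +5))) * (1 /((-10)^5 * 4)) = -189 /5500000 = -0.00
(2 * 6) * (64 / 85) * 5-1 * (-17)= 1057 / 17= 62.18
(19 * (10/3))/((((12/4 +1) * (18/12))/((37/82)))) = 3515/738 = 4.76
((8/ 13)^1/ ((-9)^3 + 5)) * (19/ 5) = -38/ 11765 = -0.00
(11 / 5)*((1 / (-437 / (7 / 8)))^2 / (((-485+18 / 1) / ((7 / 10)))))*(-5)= 3773 / 57076814720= 0.00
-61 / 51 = -1.20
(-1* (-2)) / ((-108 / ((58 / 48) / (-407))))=29 / 527472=0.00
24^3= 13824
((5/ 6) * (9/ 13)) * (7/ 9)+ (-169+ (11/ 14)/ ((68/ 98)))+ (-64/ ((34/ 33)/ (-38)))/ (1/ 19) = 118495397/ 2652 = 44681.52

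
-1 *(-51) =51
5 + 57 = 62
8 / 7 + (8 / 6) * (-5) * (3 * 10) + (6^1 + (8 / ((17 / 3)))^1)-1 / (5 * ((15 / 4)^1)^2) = -25631654 / 133875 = -191.46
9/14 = 0.64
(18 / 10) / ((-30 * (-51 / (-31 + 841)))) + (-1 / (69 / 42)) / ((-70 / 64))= 2951 / 1955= 1.51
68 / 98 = 34 / 49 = 0.69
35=35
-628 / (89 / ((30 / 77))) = -18840 / 6853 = -2.75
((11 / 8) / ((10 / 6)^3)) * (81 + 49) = 3861 / 100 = 38.61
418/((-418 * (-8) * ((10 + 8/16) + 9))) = 1/156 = 0.01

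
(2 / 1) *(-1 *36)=-72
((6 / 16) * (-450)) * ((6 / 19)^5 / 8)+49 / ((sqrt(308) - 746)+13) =-177012356308 / 1329618117119 - 98 * sqrt(77) / 536981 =-0.13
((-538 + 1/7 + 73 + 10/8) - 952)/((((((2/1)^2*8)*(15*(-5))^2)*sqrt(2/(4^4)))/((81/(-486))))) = 39637*sqrt(2)/3780000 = 0.01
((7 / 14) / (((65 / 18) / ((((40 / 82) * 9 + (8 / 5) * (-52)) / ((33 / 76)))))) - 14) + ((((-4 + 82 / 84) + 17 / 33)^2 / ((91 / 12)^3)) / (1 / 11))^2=-6612874799001020501086 / 169102391546508445025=-39.11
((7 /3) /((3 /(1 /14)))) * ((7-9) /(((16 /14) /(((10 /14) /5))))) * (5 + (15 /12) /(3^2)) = -185 /2592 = -0.07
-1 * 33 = -33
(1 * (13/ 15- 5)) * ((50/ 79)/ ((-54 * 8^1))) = 0.01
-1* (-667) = 667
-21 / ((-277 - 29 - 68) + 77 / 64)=448 / 7953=0.06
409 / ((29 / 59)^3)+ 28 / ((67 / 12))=5636195441 / 1634063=3449.19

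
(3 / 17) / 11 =0.02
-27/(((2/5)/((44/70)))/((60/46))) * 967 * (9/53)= -77543730/8533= -9087.51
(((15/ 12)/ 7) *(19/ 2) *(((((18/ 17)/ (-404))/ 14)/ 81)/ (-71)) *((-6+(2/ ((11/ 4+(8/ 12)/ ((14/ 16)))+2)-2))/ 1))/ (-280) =247/ 163989984816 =0.00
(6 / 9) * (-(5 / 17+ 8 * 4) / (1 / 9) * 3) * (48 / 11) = -474336 / 187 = -2536.56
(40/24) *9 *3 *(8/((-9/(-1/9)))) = 40/9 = 4.44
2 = 2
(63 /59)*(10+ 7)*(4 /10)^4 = 17136 /36875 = 0.46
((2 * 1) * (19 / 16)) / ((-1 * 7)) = -19 / 56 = -0.34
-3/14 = -0.21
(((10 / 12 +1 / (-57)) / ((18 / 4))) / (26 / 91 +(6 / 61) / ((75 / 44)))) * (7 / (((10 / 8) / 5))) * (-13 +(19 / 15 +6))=-79686740 / 940329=-84.74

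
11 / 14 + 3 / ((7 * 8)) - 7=-345 / 56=-6.16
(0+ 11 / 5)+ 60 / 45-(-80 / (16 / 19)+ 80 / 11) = 15058 / 165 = 91.26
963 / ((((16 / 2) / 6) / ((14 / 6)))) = 1685.25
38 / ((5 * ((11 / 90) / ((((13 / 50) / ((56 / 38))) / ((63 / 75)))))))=14079 / 1078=13.06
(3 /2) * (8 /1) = 12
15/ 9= 5/ 3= 1.67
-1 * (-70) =70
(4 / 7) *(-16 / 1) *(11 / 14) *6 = -2112 / 49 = -43.10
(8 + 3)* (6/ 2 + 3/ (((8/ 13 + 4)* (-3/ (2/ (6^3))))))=213697/ 6480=32.98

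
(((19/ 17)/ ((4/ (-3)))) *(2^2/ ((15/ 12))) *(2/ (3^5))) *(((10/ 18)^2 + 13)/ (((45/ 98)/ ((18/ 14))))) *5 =-2293984/ 557685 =-4.11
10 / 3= 3.33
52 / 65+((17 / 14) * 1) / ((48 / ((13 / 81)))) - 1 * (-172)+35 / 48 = 47228803 / 272160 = 173.53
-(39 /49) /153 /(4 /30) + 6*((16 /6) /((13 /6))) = 159091 /21658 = 7.35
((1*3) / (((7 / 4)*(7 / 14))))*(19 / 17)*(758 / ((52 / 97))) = 8381964 / 1547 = 5418.21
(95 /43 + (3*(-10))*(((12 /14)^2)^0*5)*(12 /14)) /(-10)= 12.64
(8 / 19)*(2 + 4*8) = 272 / 19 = 14.32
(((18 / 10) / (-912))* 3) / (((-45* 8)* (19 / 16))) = 1 / 72200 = 0.00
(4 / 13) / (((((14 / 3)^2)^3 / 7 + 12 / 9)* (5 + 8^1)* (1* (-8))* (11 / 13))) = -0.00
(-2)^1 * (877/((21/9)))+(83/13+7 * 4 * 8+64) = -41617/91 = -457.33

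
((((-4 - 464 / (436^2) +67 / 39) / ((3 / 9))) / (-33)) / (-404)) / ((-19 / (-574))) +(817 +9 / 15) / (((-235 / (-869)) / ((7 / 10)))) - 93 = 2023.35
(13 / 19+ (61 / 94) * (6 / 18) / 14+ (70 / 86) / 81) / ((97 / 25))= 1545197575 / 8447626404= 0.18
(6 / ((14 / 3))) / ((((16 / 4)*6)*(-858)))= -1 / 16016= -0.00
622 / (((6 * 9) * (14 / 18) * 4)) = 311 / 84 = 3.70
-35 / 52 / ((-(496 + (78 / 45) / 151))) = 79275 / 58420232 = 0.00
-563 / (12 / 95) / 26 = -53485 / 312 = -171.43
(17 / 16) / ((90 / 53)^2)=47753 / 129600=0.37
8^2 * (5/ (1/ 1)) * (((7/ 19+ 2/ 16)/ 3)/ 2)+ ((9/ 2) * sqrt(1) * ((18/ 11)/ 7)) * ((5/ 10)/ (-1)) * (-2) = 40039/ 1463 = 27.37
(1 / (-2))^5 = -1 / 32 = -0.03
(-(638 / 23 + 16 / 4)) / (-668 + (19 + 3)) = 365 / 7429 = 0.05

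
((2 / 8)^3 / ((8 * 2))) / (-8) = -1 / 8192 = -0.00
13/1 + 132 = 145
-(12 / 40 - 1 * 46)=457 / 10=45.70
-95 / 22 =-4.32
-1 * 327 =-327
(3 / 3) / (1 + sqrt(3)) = -1 / 2 + sqrt(3) / 2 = 0.37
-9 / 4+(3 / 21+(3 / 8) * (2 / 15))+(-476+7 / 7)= -16697 / 35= -477.06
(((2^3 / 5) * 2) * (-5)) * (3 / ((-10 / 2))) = 48 / 5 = 9.60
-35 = -35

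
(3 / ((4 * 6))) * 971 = 971 / 8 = 121.38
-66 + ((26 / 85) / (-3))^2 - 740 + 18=-51239024 / 65025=-787.99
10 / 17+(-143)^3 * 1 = -49711509 / 17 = -2924206.41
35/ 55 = 7/ 11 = 0.64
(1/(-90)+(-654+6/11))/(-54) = 646931/53460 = 12.10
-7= -7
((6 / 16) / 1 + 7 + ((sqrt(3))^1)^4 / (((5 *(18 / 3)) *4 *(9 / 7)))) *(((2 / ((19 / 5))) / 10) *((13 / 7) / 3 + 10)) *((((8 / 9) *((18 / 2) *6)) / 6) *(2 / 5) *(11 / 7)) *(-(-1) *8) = 35009216 / 209475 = 167.13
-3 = -3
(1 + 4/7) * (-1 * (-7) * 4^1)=44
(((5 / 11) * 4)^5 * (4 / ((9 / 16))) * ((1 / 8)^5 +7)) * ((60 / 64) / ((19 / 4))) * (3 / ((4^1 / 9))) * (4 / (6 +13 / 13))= 32256140625 / 42839566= 752.95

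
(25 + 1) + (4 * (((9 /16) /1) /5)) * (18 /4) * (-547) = -43267 /40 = -1081.68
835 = 835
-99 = -99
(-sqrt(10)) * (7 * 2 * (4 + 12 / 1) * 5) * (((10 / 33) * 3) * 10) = -112000 * sqrt(10) / 11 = -32197.74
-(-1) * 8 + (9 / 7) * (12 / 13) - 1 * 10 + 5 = 381 / 91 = 4.19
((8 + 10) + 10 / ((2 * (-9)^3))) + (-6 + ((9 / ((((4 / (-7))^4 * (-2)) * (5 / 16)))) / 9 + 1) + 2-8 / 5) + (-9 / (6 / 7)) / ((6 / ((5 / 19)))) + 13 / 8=-994247 / 2216160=-0.45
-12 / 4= -3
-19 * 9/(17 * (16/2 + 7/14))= -342/289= -1.18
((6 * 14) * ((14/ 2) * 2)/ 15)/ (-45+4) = -392/ 205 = -1.91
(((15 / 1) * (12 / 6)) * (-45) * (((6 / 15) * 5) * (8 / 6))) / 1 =-3600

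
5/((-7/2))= -10/7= -1.43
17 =17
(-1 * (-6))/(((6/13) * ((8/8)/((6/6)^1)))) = 13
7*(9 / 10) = 63 / 10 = 6.30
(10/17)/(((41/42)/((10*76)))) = 319200/697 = 457.96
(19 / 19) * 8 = 8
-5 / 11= -0.45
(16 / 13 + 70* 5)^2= 20848356 / 169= 123363.05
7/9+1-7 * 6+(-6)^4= 11302/9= 1255.78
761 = 761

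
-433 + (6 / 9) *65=-389.67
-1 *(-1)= 1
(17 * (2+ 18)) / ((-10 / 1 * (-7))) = 34 / 7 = 4.86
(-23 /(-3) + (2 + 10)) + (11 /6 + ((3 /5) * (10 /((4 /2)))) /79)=3403 /158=21.54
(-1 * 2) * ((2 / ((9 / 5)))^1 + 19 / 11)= -562 / 99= -5.68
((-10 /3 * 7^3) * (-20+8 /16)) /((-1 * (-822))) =22295 /822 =27.12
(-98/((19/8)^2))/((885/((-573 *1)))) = 1197952/106495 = 11.25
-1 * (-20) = 20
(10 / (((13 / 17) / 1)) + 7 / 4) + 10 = 1291 / 52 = 24.83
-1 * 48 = -48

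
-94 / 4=-47 / 2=-23.50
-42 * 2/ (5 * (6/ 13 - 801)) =364/ 17345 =0.02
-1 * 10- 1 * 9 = -19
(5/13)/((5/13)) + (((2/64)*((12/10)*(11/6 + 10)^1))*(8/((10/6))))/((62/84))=6023/1550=3.89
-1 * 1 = -1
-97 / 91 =-1.07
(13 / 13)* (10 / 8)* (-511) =-2555 / 4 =-638.75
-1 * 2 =-2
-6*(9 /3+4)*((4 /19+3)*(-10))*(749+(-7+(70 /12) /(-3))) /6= 28440335 /171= 166317.75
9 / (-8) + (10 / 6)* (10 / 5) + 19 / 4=167 / 24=6.96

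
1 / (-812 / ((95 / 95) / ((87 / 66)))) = -11 / 11774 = -0.00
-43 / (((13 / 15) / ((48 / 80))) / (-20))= 7740 / 13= 595.38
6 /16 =3 /8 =0.38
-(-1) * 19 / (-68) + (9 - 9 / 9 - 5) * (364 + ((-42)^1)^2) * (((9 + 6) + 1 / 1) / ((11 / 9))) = 62511919 / 748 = 83572.08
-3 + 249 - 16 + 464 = 694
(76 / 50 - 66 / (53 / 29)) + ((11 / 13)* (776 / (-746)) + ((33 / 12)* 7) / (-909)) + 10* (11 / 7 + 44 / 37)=-47728742745811 / 6050506070700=-7.89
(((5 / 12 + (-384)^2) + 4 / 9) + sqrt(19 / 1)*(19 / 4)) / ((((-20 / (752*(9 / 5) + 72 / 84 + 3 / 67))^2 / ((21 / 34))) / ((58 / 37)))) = 16676994939585597*sqrt(19) / 790602680000 + 517713121380458149929 / 790602680000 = 654925448.41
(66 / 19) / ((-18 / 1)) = -11 / 57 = -0.19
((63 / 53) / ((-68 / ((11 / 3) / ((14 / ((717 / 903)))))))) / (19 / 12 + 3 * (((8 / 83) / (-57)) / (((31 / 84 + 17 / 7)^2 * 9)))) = -2060632349325 / 897475386589222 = -0.00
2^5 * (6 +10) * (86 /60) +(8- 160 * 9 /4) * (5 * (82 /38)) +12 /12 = -872963 /285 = -3063.03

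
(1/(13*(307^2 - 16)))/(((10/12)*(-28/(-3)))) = 3/28584010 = 0.00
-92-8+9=-91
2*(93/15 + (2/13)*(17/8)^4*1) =1242949/66560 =18.67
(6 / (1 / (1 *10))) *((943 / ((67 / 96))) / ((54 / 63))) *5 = 31684800 / 67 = 472907.46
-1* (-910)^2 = -828100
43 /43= 1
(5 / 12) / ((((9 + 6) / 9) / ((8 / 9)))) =2 / 9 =0.22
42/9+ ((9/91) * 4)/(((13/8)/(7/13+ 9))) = 322442/46137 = 6.99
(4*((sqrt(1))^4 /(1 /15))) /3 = 20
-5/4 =-1.25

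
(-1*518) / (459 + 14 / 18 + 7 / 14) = -9324 / 8285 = -1.13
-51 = -51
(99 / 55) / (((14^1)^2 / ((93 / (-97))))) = -837 / 95060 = -0.01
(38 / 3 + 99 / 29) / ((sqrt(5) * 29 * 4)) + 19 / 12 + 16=1399 * sqrt(5) / 50460 + 211 / 12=17.65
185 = 185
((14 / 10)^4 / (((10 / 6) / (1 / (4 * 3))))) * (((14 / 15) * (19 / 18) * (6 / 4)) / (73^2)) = 319333 / 5995125000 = 0.00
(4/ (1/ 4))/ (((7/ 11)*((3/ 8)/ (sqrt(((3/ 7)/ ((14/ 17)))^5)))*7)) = 152592*sqrt(102)/ 823543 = 1.87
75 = 75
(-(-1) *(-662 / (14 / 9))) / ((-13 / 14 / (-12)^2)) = 857952 / 13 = 65996.31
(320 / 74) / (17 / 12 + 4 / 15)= 9600 / 3737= 2.57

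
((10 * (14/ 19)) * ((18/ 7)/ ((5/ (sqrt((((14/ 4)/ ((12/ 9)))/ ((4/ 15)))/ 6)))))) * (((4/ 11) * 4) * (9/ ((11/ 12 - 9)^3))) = -2239488 * sqrt(105)/ 190748657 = -0.12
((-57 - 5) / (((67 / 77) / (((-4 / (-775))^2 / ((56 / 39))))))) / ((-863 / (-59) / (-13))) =0.00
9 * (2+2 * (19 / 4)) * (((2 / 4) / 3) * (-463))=-31947 / 4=-7986.75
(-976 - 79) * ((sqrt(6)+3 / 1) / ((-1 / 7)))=7385 * sqrt(6)+22155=40244.48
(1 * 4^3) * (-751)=-48064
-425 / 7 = -60.71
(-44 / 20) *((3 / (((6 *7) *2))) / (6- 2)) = -11 / 560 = -0.02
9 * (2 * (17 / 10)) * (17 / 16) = 2601 / 80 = 32.51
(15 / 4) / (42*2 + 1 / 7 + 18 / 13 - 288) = -273 / 14740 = -0.02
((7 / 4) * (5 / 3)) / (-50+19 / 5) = -25 / 396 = -0.06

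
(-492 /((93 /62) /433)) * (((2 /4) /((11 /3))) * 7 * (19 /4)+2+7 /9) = -102807623 /99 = -1038460.84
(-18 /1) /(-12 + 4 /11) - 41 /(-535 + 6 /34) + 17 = 2709203 /145472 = 18.62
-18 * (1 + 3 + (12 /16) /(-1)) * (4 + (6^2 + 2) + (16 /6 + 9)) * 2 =-6279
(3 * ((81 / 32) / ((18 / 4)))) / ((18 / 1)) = 3 / 32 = 0.09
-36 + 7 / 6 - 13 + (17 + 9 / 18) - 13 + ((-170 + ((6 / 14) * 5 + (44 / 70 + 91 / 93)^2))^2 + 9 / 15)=3061509594836662321 / 112254554750625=27272.92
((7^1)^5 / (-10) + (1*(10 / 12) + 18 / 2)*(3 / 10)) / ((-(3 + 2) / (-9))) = -60399 / 20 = -3019.95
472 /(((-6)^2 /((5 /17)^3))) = 14750 /44217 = 0.33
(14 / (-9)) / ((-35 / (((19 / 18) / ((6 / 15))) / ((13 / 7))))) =133 / 2106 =0.06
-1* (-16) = 16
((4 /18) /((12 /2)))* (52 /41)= 52 /1107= 0.05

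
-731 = -731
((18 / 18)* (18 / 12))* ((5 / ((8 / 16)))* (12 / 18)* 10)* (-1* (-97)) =9700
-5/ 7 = -0.71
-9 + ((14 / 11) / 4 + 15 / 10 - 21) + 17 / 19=-5703 / 209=-27.29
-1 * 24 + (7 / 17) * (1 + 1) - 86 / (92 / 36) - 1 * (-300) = 243.17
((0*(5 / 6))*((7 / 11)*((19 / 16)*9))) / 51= 0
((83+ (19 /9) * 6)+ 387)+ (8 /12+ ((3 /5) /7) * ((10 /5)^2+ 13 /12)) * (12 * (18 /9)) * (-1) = 47902 /105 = 456.21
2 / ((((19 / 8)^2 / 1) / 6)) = 768 / 361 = 2.13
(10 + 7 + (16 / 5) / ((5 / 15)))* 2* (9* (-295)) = -141246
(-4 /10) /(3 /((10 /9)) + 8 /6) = -12 /121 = -0.10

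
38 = 38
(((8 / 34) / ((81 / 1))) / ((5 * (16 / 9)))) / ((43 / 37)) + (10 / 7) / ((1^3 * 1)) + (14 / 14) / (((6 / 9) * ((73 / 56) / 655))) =50772793507 / 67237380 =755.13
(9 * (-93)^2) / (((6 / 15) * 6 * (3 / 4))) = 43245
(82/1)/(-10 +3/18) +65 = 3343/59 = 56.66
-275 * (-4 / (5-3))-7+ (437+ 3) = 983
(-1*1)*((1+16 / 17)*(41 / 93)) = -451 / 527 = -0.86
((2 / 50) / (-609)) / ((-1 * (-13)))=-1 / 197925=-0.00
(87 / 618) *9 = 261 / 206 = 1.27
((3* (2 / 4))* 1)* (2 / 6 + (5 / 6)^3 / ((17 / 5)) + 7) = 27553 / 2448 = 11.26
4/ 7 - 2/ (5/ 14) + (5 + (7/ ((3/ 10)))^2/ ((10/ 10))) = 171491/ 315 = 544.42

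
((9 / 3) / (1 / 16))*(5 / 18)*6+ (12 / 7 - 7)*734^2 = -19933412 / 7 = -2847630.29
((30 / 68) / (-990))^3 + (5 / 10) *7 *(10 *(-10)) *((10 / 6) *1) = -6591516624001 / 11299742784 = -583.33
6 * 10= 60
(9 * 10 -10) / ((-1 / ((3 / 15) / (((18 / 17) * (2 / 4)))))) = -272 / 9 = -30.22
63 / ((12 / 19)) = 399 / 4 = 99.75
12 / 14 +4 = 34 / 7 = 4.86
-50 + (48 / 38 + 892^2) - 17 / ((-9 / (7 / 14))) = 795616.21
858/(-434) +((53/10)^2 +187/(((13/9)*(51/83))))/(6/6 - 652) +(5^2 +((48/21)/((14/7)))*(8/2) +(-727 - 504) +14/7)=-1017059917/846300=-1201.77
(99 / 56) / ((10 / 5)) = 0.88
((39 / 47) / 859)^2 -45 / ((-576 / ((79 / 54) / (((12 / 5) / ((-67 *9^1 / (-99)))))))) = 0.29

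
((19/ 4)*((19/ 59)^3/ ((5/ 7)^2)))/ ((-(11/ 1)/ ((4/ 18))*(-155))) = 6385729/ 157577037750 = 0.00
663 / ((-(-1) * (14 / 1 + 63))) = 663 / 77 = 8.61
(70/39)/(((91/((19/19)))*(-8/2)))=-0.00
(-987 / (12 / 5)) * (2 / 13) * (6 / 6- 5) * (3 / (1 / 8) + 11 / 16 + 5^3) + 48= 3944767 / 104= 37930.45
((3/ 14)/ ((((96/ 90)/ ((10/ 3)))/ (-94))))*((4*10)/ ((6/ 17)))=-99875/ 14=-7133.93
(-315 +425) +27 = 137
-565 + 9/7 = -3946/7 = -563.71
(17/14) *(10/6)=85/42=2.02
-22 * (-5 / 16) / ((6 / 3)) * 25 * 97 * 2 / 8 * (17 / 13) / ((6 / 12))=2267375 / 416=5450.42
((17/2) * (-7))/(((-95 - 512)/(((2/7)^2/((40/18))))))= 153/42490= 0.00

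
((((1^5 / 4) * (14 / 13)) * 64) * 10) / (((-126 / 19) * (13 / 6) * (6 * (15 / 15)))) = -3040 / 1521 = -2.00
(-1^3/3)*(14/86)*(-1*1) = 7/129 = 0.05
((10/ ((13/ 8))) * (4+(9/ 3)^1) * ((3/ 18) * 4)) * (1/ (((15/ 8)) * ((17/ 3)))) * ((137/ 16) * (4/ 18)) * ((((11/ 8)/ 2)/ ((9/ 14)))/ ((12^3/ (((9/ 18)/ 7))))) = 10549/ 46399392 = 0.00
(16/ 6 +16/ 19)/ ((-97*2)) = -100/ 5529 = -0.02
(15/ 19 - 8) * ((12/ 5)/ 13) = -1644/ 1235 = -1.33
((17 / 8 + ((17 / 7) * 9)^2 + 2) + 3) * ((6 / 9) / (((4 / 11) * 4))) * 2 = 696905 / 1568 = 444.45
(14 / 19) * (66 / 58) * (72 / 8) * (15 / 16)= 31185 / 4408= 7.07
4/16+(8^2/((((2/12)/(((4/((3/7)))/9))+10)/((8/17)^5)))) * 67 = 32281955849/3231594532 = 9.99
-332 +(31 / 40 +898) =22671 / 40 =566.78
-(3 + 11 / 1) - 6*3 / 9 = -16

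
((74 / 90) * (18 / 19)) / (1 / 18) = 14.02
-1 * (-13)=13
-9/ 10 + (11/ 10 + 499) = 2496/ 5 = 499.20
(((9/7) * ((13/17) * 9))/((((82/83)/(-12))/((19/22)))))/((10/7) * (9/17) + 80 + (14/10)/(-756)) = -2690141220/2340365731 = -1.15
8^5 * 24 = 786432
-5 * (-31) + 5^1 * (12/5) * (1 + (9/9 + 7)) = 263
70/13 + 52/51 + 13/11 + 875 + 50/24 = 8602525/9724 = 884.67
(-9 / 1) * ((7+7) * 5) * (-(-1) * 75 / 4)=-23625 / 2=-11812.50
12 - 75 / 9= 11 / 3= 3.67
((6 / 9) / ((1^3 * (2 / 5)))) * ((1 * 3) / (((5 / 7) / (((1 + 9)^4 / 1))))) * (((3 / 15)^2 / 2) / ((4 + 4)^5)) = 175 / 4096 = 0.04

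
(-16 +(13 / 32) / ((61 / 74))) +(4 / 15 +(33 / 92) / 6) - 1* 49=-21610933 / 336720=-64.18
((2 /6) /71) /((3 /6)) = 2 /213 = 0.01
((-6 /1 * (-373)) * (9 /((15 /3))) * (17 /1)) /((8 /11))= 1883277 /20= 94163.85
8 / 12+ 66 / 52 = 151 / 78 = 1.94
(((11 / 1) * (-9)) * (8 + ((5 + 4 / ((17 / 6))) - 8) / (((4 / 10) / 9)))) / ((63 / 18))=93357 / 119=784.51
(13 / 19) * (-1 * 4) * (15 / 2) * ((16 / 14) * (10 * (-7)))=31200 / 19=1642.11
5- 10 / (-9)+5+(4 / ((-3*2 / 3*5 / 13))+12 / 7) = 2402 / 315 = 7.63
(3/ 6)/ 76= 1/ 152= 0.01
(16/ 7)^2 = 256/ 49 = 5.22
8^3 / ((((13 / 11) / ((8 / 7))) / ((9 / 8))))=50688 / 91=557.01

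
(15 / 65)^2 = 9 / 169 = 0.05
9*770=6930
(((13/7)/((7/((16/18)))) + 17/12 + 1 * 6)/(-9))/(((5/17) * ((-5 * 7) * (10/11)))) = 2524313/27783000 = 0.09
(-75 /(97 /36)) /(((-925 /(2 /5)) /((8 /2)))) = 864 /17945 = 0.05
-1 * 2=-2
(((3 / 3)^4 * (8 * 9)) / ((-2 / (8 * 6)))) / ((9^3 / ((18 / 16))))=-8 / 3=-2.67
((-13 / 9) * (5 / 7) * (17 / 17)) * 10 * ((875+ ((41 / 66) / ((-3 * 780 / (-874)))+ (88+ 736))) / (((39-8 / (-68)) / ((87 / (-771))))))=64688845621 / 1279121382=50.57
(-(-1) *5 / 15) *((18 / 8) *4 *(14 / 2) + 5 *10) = 113 / 3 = 37.67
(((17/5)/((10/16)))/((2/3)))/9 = 68/75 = 0.91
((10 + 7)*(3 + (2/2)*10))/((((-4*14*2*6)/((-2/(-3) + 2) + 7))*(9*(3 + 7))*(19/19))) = -6409/181440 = -0.04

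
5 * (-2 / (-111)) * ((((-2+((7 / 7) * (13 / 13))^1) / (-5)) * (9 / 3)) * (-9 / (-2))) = 0.24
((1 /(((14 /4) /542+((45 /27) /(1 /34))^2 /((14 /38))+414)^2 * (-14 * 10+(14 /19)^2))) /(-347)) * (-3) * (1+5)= -541167046812 /121271547214615918192273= -0.00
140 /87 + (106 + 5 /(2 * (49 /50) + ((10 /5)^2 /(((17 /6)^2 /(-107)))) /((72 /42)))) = 1967923243 /18316893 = 107.44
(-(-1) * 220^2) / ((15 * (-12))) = -2420 / 9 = -268.89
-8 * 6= -48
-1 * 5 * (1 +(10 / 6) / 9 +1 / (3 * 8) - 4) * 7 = 97.06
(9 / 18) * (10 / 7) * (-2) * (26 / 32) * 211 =-13715 / 56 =-244.91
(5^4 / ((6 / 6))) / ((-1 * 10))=-125 / 2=-62.50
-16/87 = -0.18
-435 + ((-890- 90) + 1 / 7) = -1414.86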